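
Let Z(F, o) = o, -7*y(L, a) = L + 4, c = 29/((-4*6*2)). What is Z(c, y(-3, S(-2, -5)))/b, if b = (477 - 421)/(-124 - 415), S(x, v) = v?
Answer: 11/8 ≈ 1.3750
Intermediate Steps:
c = -29/48 (c = 29/((-24*2)) = 29/(-48) = 29*(-1/48) = -29/48 ≈ -0.60417)
y(L, a) = -4/7 - L/7 (y(L, a) = -(L + 4)/7 = -(4 + L)/7 = -4/7 - L/7)
b = -8/77 (b = 56/(-539) = 56*(-1/539) = -8/77 ≈ -0.10390)
Z(c, y(-3, S(-2, -5)))/b = (-4/7 - ⅐*(-3))/(-8/77) = (-4/7 + 3/7)*(-77/8) = -⅐*(-77/8) = 11/8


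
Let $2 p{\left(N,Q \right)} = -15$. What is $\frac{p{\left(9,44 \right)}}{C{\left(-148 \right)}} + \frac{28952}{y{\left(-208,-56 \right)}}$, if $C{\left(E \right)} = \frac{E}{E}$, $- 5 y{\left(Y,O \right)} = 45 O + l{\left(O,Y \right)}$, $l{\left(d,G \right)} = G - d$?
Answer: $\frac{7795}{167} \approx 46.677$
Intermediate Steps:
$y{\left(Y,O \right)} = - \frac{44 O}{5} - \frac{Y}{5}$ ($y{\left(Y,O \right)} = - \frac{45 O - \left(O - Y\right)}{5} = - \frac{Y + 44 O}{5} = - \frac{44 O}{5} - \frac{Y}{5}$)
$p{\left(N,Q \right)} = - \frac{15}{2}$ ($p{\left(N,Q \right)} = \frac{1}{2} \left(-15\right) = - \frac{15}{2}$)
$C{\left(E \right)} = 1$
$\frac{p{\left(9,44 \right)}}{C{\left(-148 \right)}} + \frac{28952}{y{\left(-208,-56 \right)}} = - \frac{15}{2 \cdot 1} + \frac{28952}{\left(- \frac{44}{5}\right) \left(-56\right) - - \frac{208}{5}} = \left(- \frac{15}{2}\right) 1 + \frac{28952}{\frac{2464}{5} + \frac{208}{5}} = - \frac{15}{2} + \frac{28952}{\frac{2672}{5}} = - \frac{15}{2} + 28952 \cdot \frac{5}{2672} = - \frac{15}{2} + \frac{18095}{334} = \frac{7795}{167}$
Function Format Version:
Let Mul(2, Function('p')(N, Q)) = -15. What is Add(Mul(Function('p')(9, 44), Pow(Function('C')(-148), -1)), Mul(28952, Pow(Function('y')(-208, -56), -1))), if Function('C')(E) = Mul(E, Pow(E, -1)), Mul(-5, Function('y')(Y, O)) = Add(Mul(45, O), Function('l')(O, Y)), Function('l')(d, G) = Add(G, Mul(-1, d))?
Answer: Rational(7795, 167) ≈ 46.677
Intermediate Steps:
Function('y')(Y, O) = Add(Mul(Rational(-44, 5), O), Mul(Rational(-1, 5), Y)) (Function('y')(Y, O) = Mul(Rational(-1, 5), Add(Mul(45, O), Add(Y, Mul(-1, O)))) = Mul(Rational(-1, 5), Add(Y, Mul(44, O))) = Add(Mul(Rational(-44, 5), O), Mul(Rational(-1, 5), Y)))
Function('p')(N, Q) = Rational(-15, 2) (Function('p')(N, Q) = Mul(Rational(1, 2), -15) = Rational(-15, 2))
Function('C')(E) = 1
Add(Mul(Function('p')(9, 44), Pow(Function('C')(-148), -1)), Mul(28952, Pow(Function('y')(-208, -56), -1))) = Add(Mul(Rational(-15, 2), Pow(1, -1)), Mul(28952, Pow(Add(Mul(Rational(-44, 5), -56), Mul(Rational(-1, 5), -208)), -1))) = Add(Mul(Rational(-15, 2), 1), Mul(28952, Pow(Add(Rational(2464, 5), Rational(208, 5)), -1))) = Add(Rational(-15, 2), Mul(28952, Pow(Rational(2672, 5), -1))) = Add(Rational(-15, 2), Mul(28952, Rational(5, 2672))) = Add(Rational(-15, 2), Rational(18095, 334)) = Rational(7795, 167)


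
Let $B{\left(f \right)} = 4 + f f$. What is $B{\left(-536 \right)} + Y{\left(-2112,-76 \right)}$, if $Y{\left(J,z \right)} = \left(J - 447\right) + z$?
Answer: $284665$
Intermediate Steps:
$B{\left(f \right)} = 4 + f^{2}$
$Y{\left(J,z \right)} = -447 + J + z$ ($Y{\left(J,z \right)} = \left(-447 + J\right) + z = -447 + J + z$)
$B{\left(-536 \right)} + Y{\left(-2112,-76 \right)} = \left(4 + \left(-536\right)^{2}\right) - 2635 = \left(4 + 287296\right) - 2635 = 287300 - 2635 = 284665$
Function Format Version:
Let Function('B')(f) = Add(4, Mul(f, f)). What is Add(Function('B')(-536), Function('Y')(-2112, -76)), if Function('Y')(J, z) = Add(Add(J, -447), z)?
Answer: 284665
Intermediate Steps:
Function('B')(f) = Add(4, Pow(f, 2))
Function('Y')(J, z) = Add(-447, J, z) (Function('Y')(J, z) = Add(Add(-447, J), z) = Add(-447, J, z))
Add(Function('B')(-536), Function('Y')(-2112, -76)) = Add(Add(4, Pow(-536, 2)), Add(-447, -2112, -76)) = Add(Add(4, 287296), -2635) = Add(287300, -2635) = 284665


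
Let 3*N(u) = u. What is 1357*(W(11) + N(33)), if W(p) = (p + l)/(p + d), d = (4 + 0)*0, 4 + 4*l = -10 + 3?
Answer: 63779/4 ≈ 15945.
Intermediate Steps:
l = -11/4 (l = -1 + (-10 + 3)/4 = -1 + (¼)*(-7) = -1 - 7/4 = -11/4 ≈ -2.7500)
N(u) = u/3
d = 0 (d = 4*0 = 0)
W(p) = (-11/4 + p)/p (W(p) = (p - 11/4)/(p + 0) = (-11/4 + p)/p)
1357*(W(11) + N(33)) = 1357*((-11/4 + 11)/11 + (⅓)*33) = 1357*((1/11)*(33/4) + 11) = 1357*(¾ + 11) = 1357*(47/4) = 63779/4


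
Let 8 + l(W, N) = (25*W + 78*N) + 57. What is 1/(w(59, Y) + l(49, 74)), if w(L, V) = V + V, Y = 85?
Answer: 1/7216 ≈ 0.00013858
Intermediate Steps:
w(L, V) = 2*V
l(W, N) = 49 + 25*W + 78*N (l(W, N) = -8 + ((25*W + 78*N) + 57) = -8 + (57 + 25*W + 78*N) = 49 + 25*W + 78*N)
1/(w(59, Y) + l(49, 74)) = 1/(2*85 + (49 + 25*49 + 78*74)) = 1/(170 + (49 + 1225 + 5772)) = 1/(170 + 7046) = 1/7216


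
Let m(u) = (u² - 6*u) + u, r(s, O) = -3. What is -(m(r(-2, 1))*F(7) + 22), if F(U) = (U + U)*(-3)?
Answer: 986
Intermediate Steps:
F(U) = -6*U (F(U) = (2*U)*(-3) = -6*U)
m(u) = u² - 5*u
-(m(r(-2, 1))*F(7) + 22) = -((-3*(-5 - 3))*(-6*7) + 22) = -(-3*(-8)*(-42) + 22) = -(24*(-42) + 22) = -(-1008 + 22) = -1*(-986) = 986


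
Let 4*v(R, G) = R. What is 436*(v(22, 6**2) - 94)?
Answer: -38586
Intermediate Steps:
v(R, G) = R/4
436*(v(22, 6**2) - 94) = 436*((1/4)*22 - 94) = 436*(11/2 - 94) = 436*(-177/2) = -38586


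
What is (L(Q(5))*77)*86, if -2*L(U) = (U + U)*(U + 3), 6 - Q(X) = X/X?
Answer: -264880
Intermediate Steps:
Q(X) = 5 (Q(X) = 6 - X/X = 6 - 1*1 = 6 - 1 = 5)
L(U) = -U*(3 + U) (L(U) = -(U + U)*(U + 3)/2 = -2*U*(3 + U)/2 = -U*(3 + U))
(L(Q(5))*77)*86 = (-1*5*(3 + 5)*77)*86 = (-1*5*8*77)*86 = -40*77*86 = -3080*86 = -264880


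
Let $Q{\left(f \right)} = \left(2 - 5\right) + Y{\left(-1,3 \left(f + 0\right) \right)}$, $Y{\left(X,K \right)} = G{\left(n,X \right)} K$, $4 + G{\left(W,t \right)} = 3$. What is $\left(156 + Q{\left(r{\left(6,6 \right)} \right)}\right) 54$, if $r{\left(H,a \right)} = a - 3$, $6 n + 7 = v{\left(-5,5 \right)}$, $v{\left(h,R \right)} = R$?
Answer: $7776$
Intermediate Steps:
$n = - \frac{1}{3}$ ($n = - \frac{7}{6} + \frac{1}{6} \cdot 5 = - \frac{7}{6} + \frac{5}{6} = - \frac{1}{3} \approx -0.33333$)
$G{\left(W,t \right)} = -1$ ($G{\left(W,t \right)} = -4 + 3 = -1$)
$r{\left(H,a \right)} = -3 + a$
$Y{\left(X,K \right)} = - K$
$Q{\left(f \right)} = -3 - 3 f$ ($Q{\left(f \right)} = \left(2 - 5\right) - 3 \left(f + 0\right) = -3 - 3 f$)
$\left(156 + Q{\left(r{\left(6,6 \right)} \right)}\right) 54 = \left(156 - \left(3 + 3 \left(-3 + 6\right)\right)\right) 54 = \left(156 - 12\right) 54 = 144 \cdot 54 = 7776$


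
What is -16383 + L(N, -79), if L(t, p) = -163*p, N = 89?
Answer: -3506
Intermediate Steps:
-16383 + L(N, -79) = -16383 - 163*(-79) = -16383 + 12877 = -3506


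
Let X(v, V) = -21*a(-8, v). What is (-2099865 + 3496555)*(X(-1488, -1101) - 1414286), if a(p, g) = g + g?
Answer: -1888031575100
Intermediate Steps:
a(p, g) = 2*g
X(v, V) = -42*v
(-2099865 + 3496555)*(X(-1488, -1101) - 1414286) = (-2099865 + 3496555)*(-42*(-1488) - 1414286) = 1396690*(62496 - 1414286) = 1396690*(-1351790) = -1888031575100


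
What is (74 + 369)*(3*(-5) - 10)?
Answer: -11075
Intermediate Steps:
(74 + 369)*(3*(-5) - 10) = 443*(-15 - 10) = 443*(-25) = -11075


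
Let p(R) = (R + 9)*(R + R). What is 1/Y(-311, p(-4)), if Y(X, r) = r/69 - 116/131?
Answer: -9039/13244 ≈ -0.68250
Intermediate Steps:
p(R) = 2*R*(9 + R) (p(R) = (9 + R)*(2*R) = 2*R*(9 + R))
Y(X, r) = -116/131 + r/69 (Y(X, r) = r*(1/69) - 116*1/131 = r/69 - 116/131 = -116/131 + r/69)
1/Y(-311, p(-4)) = 1/(-116/131 + (2*(-4)*(9 - 4))/69) = 1/(-116/131 + (2*(-4)*5)/69) = 1/(-116/131 + (1/69)*(-40)) = 1/(-116/131 - 40/69) = 1/(-13244/9039) = -9039/13244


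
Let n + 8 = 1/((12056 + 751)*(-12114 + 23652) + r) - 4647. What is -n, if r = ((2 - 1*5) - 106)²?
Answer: 687911463784/147779047 ≈ 4655.0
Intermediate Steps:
r = 11881 (r = ((2 - 5) - 106)² = (-3 - 106)² = (-109)² = 11881)
n = -687911463784/147779047 (n = -8 + (1/((12056 + 751)*(-12114 + 23652) + 11881) - 4647) = -8 + (1/(12807*11538 + 11881) - 4647) = -8 + (1/(147767166 + 11881) - 4647) = -8 + (1/147779047 - 4647) = -8 - 686729231408/147779047 = -687911463784/147779047 ≈ -4655.0)
-n = -1*(-687911463784/147779047) = 687911463784/147779047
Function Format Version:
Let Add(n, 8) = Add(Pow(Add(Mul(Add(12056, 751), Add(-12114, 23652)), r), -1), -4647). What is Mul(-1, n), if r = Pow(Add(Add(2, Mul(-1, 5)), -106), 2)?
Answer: Rational(687911463784, 147779047) ≈ 4655.0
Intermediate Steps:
r = 11881 (r = Pow(Add(Add(2, -5), -106), 2) = Pow(Add(-3, -106), 2) = Pow(-109, 2) = 11881)
n = Rational(-687911463784, 147779047) (n = Add(-8, Add(Pow(Add(Mul(Add(12056, 751), Add(-12114, 23652)), 11881), -1), -4647)) = Add(-8, Add(Pow(Add(Mul(12807, 11538), 11881), -1), -4647)) = Add(-8, Add(Pow(Add(147767166, 11881), -1), -4647)) = Add(-8, Add(Pow(147779047, -1), -4647)) = Add(-8, Add(Rational(1, 147779047), -4647)) = Add(-8, Rational(-686729231408, 147779047)) = Rational(-687911463784, 147779047) ≈ -4655.0)
Mul(-1, n) = Mul(-1, Rational(-687911463784, 147779047)) = Rational(687911463784, 147779047)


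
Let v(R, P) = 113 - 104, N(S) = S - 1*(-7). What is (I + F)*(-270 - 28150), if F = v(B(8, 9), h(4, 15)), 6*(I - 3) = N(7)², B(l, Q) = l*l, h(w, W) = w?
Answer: -3808280/3 ≈ -1.2694e+6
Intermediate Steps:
N(S) = 7 + S (N(S) = S + 7 = 7 + S)
B(l, Q) = l²
v(R, P) = 9
I = 107/3 (I = 3 + (7 + 7)²/6 = 3 + (⅙)*14² = 3 + (⅙)*196 = 3 + 98/3 = 107/3 ≈ 35.667)
F = 9
(I + F)*(-270 - 28150) = (107/3 + 9)*(-270 - 28150) = (134/3)*(-28420) = -3808280/3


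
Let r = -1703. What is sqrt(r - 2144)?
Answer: I*sqrt(3847) ≈ 62.024*I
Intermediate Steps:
sqrt(r - 2144) = sqrt(-1703 - 2144) = sqrt(-3847) = I*sqrt(3847)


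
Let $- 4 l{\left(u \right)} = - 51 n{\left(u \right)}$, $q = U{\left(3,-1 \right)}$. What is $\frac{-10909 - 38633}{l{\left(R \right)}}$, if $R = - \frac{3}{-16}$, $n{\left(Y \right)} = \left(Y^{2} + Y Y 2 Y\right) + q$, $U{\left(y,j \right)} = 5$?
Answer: $- \frac{135282688}{175763} \approx -769.69$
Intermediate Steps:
$q = 5$
$n{\left(Y \right)} = 5 + Y^{2} + 2 Y^{3}$ ($n{\left(Y \right)} = \left(Y^{2} + Y Y 2 Y\right) + 5 = \left(Y^{2} + Y^{2} \cdot 2 Y\right) + 5 = \left(Y^{2} + 2 Y^{2} Y\right) + 5 = \left(Y^{2} + 2 Y^{3}\right) + 5 = 5 + Y^{2} + 2 Y^{3}$)
$R = \frac{3}{16}$ ($R = \left(-3\right) \left(- \frac{1}{16}\right) = \frac{3}{16} \approx 0.1875$)
$l{\left(u \right)} = \frac{255}{4} + \frac{51 u^{3}}{2} + \frac{51 u^{2}}{4}$ ($l{\left(u \right)} = - \frac{\left(-51\right) \left(5 + u^{2} + 2 u^{3}\right)}{4} = - \frac{-255 - 102 u^{3} - 51 u^{2}}{4} = \frac{255}{4} + \frac{51 u^{3}}{2} + \frac{51 u^{2}}{4}$)
$\frac{-10909 - 38633}{l{\left(R \right)}} = \frac{-10909 - 38633}{\frac{255}{4} + \frac{51 \left(\frac{3}{16}\right)^{3}}{2} + \frac{51 \left(\frac{3}{16}\right)^{2}}{4}} = \frac{-10909 - 38633}{\frac{255}{4} + \frac{51}{2} \cdot \frac{27}{4096} + \frac{51}{4} \cdot \frac{9}{256}} = - \frac{49542}{\frac{255}{4} + \frac{1377}{8192} + \frac{459}{1024}} = - \frac{49542}{\frac{527289}{8192}} = \left(-49542\right) \frac{8192}{527289} = - \frac{135282688}{175763}$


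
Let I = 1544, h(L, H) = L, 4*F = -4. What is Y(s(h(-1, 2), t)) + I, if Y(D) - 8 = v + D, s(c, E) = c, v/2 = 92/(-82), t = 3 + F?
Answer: 63499/41 ≈ 1548.8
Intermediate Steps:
F = -1 (F = (¼)*(-4) = -1)
t = 2 (t = 3 - 1 = 2)
v = -92/41 (v = 2*(92/(-82)) = 2*(92*(-1/82)) = 2*(-46/41) = -92/41 ≈ -2.2439)
Y(D) = 236/41 + D (Y(D) = 8 + (-92/41 + D) = 236/41 + D)
Y(s(h(-1, 2), t)) + I = (236/41 - 1) + 1544 = 195/41 + 1544 = 63499/41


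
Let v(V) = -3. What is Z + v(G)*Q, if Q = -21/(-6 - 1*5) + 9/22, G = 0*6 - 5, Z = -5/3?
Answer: -569/66 ≈ -8.6212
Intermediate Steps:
Z = -5/3 (Z = -5*⅓ = -5/3 ≈ -1.6667)
G = -5 (G = 0 - 5 = -5)
Q = 51/22 (Q = -21/(-6 - 5) + 9*(1/22) = -21/(-11) + 9/22 = -21*(-1/11) + 9/22 = 21/11 + 9/22 = 51/22 ≈ 2.3182)
Z + v(G)*Q = -5/3 - 3*51/22 = -5/3 - 153/22 = -569/66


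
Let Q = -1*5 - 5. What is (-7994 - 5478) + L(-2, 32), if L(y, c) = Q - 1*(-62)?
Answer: -13420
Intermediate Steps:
Q = -10 (Q = -5 - 5 = -10)
L(y, c) = 52 (L(y, c) = -10 - 1*(-62) = -10 + 62 = 52)
(-7994 - 5478) + L(-2, 32) = (-7994 - 5478) + 52 = -13472 + 52 = -13420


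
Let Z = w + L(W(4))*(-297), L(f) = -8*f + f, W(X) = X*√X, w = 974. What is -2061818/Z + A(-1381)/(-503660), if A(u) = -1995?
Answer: -103842012991/886743796 ≈ -117.10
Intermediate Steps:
W(X) = X^(3/2)
L(f) = -7*f
Z = 17606 (Z = 974 - 7*4^(3/2)*(-297) = 974 - 7*8*(-297) = 974 - 56*(-297) = 974 + 16632 = 17606)
-2061818/Z + A(-1381)/(-503660) = -2061818/17606 - 1995/(-503660) = -2061818*1/17606 - 1995*(-1/503660) = -1030909/8803 + 399/100732 = -103842012991/886743796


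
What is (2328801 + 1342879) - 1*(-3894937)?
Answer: 7566617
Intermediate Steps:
(2328801 + 1342879) - 1*(-3894937) = 3671680 + 3894937 = 7566617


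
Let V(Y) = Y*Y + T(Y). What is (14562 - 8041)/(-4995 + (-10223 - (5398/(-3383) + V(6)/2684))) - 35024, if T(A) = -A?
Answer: -2419568555969554/69082313577 ≈ -35024.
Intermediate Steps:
V(Y) = Y**2 - Y (V(Y) = Y*Y - Y = Y**2 - Y)
(14562 - 8041)/(-4995 + (-10223 - (5398/(-3383) + V(6)/2684))) - 35024 = (14562 - 8041)/(-4995 + (-10223 - (5398/(-3383) + (6*(-1 + 6))/2684))) - 35024 = 6521/(-4995 + (-10223 - (5398*(-1/3383) + (6*5)*(1/2684)))) - 35024 = 6521/(-4995 + (-10223 - (-5398/3383 + 30*(1/2684)))) - 35024 = 6521/(-4995 + (-10223 - (-5398/3383 + 15/1342))) - 35024 = 6521/(-4995 + (-10223 - 1*(-7193371/4539986))) - 35024 = 6521/(-4995 + (-10223 + 7193371/4539986)) - 35024 = 6521/(-4995 - 46405083507/4539986) - 35024 = 6521/(-69082313577/4539986) - 35024 = 6521*(-4539986/69082313577) - 35024 = -29605248706/69082313577 - 35024 = -2419568555969554/69082313577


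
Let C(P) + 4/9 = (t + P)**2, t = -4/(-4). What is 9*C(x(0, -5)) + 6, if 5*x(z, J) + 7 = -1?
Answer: 131/25 ≈ 5.2400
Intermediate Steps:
x(z, J) = -8/5 (x(z, J) = -7/5 + (1/5)*(-1) = -7/5 - 1/5 = -8/5)
t = 1 (t = -4*(-1/4) = 1)
C(P) = -4/9 + (1 + P)**2
9*C(x(0, -5)) + 6 = 9*(-4/9 + (1 - 8/5)**2) + 6 = 9*(-4/9 + (-3/5)**2) + 6 = 9*(-4/9 + 9/25) + 6 = 9*(-19/225) + 6 = -19/25 + 6 = 131/25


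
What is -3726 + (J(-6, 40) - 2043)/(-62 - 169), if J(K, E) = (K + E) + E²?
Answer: -860297/231 ≈ -3724.2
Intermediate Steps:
J(K, E) = E + K + E² (J(K, E) = (E + K) + E² = E + K + E²)
-3726 + (J(-6, 40) - 2043)/(-62 - 169) = -3726 + ((40 - 6 + 40²) - 2043)/(-62 - 169) = -3726 + ((40 - 6 + 1600) - 2043)/(-231) = -3726 + (1634 - 2043)*(-1/231) = -3726 - 409*(-1/231) = -3726 + 409/231 = -860297/231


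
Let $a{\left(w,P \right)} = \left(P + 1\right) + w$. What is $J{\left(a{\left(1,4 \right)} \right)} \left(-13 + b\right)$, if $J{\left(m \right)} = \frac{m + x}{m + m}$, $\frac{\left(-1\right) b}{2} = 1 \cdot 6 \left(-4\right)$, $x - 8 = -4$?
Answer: $\frac{175}{6} \approx 29.167$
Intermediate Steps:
$x = 4$ ($x = 8 - 4 = 4$)
$b = 48$ ($b = - 2 \cdot 1 \cdot 6 \left(-4\right) = - 2 \cdot 6 \left(-4\right) = \left(-2\right) \left(-24\right) = 48$)
$a{\left(w,P \right)} = 1 + P + w$ ($a{\left(w,P \right)} = \left(1 + P\right) + w = 1 + P + w$)
$J{\left(m \right)} = \frac{4 + m}{2 m}$ ($J{\left(m \right)} = \frac{m + 4}{m + m} = \frac{4 + m}{2 m}$)
$J{\left(a{\left(1,4 \right)} \right)} \left(-13 + b\right) = \frac{4 + \left(1 + 4 + 1\right)}{2 \left(1 + 4 + 1\right)} \left(-13 + 48\right) = \frac{4 + 6}{2 \cdot 6} \cdot 35 = \frac{1}{2} \cdot \frac{1}{6} \cdot 10 \cdot 35 = \frac{5}{6} \cdot 35 = \frac{175}{6}$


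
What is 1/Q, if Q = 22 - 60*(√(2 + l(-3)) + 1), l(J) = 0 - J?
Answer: 19/8278 - 15*√5/4139 ≈ -0.0058084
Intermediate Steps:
l(J) = -J
Q = -38 - 60*√5 (Q = 22 - 60*(√(2 - 1*(-3)) + 1) = 22 - 60*(√(2 + 3) + 1) = 22 - 60*(√5 + 1) = 22 - 60*(1 + √5) = 22 - 30*(2 + 2*√5) = 22 + (-60 - 60*√5) = -38 - 60*√5 ≈ -172.16)
1/Q = 1/(-38 - 60*√5)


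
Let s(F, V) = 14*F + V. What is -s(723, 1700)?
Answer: -11822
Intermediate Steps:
s(F, V) = V + 14*F
-s(723, 1700) = -(1700 + 14*723) = -(1700 + 10122) = -1*11822 = -11822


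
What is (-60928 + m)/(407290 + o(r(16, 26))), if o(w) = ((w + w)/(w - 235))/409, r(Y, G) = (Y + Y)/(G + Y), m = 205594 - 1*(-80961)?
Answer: 151310806039/273138313186 ≈ 0.55397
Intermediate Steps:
m = 286555 (m = 205594 + 80961 = 286555)
r(Y, G) = 2*Y/(G + Y) (r(Y, G) = (2*Y)/(G + Y) = 2*Y/(G + Y))
o(w) = 2*w/(409*(-235 + w)) (o(w) = ((2*w)/(-235 + w))*(1/409) = (2*w/(-235 + w))*(1/409) = 2*w/(409*(-235 + w)))
(-60928 + m)/(407290 + o(r(16, 26))) = (-60928 + 286555)/(407290 + 2*(2*16/(26 + 16))/(409*(-235 + 2*16/(26 + 16)))) = 225627/(407290 + 2*(2*16/42)/(409*(-235 + 2*16/42))) = 225627/(407290 + 2*(2*16*(1/42))/(409*(-235 + 2*16*(1/42)))) = 225627/(407290 + (2/409)*(16/21)/(-235 + 16/21)) = 225627/(407290 + (2/409)*(16/21)/(-4919/21)) = 225627/(407290 + (2/409)*(16/21)*(-21/4919)) = 225627/(407290 - 32/2011871) = 225627/(819414939558/2011871) = 225627*(2011871/819414939558) = 151310806039/273138313186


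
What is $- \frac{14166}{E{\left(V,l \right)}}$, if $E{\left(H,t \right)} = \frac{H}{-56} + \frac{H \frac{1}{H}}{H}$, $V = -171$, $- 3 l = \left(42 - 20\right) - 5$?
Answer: $- \frac{135653616}{29185} \approx -4648.1$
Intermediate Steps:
$l = - \frac{17}{3}$ ($l = - \frac{\left(42 - 20\right) - 5}{3} = - \frac{22 - 5}{3} = \left(- \frac{1}{3}\right) 17 = - \frac{17}{3} \approx -5.6667$)
$E{\left(H,t \right)} = \frac{1}{H} - \frac{H}{56}$ ($E{\left(H,t \right)} = H \left(- \frac{1}{56}\right) + 1 \frac{1}{H} = - \frac{H}{56} + \frac{1}{H} = \frac{1}{H} - \frac{H}{56}$)
$- \frac{14166}{E{\left(V,l \right)}} = - \frac{14166}{\frac{1}{-171} - - \frac{171}{56}} = - \frac{14166}{- \frac{1}{171} + \frac{171}{56}} = - \frac{14166}{\frac{29185}{9576}} = \left(-14166\right) \frac{9576}{29185} = - \frac{135653616}{29185}$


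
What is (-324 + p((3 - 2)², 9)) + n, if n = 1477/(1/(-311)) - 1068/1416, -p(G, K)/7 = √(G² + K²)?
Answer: -54241267/118 - 7*√82 ≈ -4.5974e+5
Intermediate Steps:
p(G, K) = -7*√(G² + K²)
n = -54203035/118 (n = 1477/(-1/311) - 1068*1/1416 = 1477*(-311) - 89/118 = -459347 - 89/118 = -54203035/118 ≈ -4.5935e+5)
(-324 + p((3 - 2)², 9)) + n = (-324 - 7*√(((3 - 2)²)² + 9²)) - 54203035/118 = (-324 - 7*√((1²)² + 81)) - 54203035/118 = (-324 - 7*√(1² + 81)) - 54203035/118 = (-324 - 7*√(1 + 81)) - 54203035/118 = (-324 - 7*√82) - 54203035/118 = -54241267/118 - 7*√82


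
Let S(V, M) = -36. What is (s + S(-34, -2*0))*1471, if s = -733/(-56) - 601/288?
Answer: -74131045/2016 ≈ -36771.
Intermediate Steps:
s = 22181/2016 (s = -733*(-1/56) - 601*1/288 = 733/56 - 601/288 = 22181/2016 ≈ 11.002)
(s + S(-34, -2*0))*1471 = (22181/2016 - 36)*1471 = -50395/2016*1471 = -74131045/2016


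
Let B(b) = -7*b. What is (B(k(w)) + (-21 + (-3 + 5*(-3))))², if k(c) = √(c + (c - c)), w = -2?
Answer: 1423 + 546*I*√2 ≈ 1423.0 + 772.16*I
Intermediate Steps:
k(c) = √c (k(c) = √(c + 0) = √c)
(B(k(w)) + (-21 + (-3 + 5*(-3))))² = (-7*I*√2 + (-21 + (-3 + 5*(-3))))² = (-7*I*√2 + (-21 + (-3 - 15)))² = (-7*I*√2 + (-21 - 18))² = (-7*I*√2 - 39)² = (-39 - 7*I*√2)²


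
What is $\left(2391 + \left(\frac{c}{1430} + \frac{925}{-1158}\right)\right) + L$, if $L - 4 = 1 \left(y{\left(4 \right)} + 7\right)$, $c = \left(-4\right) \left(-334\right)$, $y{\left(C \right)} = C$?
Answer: $\frac{1992207989}{827970} \approx 2406.1$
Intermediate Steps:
$c = 1336$
$L = 15$ ($L = 4 + 1 \left(4 + 7\right) = 4 + 1 \cdot 11 = 4 + 11 = 15$)
$\left(2391 + \left(\frac{c}{1430} + \frac{925}{-1158}\right)\right) + L = \left(2391 + \left(\frac{1336}{1430} + \frac{925}{-1158}\right)\right) + 15 = \left(2391 + \left(1336 \cdot \frac{1}{1430} + 925 \left(- \frac{1}{1158}\right)\right)\right) + 15 = \left(2391 + \left(\frac{668}{715} - \frac{925}{1158}\right)\right) + 15 = \left(2391 + \frac{112169}{827970}\right) + 15 = \frac{1979788439}{827970} + 15 = \frac{1992207989}{827970}$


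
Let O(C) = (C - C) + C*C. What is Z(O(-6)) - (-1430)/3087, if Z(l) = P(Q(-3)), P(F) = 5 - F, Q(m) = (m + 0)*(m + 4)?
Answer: 26126/3087 ≈ 8.4632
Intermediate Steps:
Q(m) = m*(4 + m)
O(C) = C² (O(C) = 0 + C² = C²)
Z(l) = 8 (Z(l) = 5 - (-3)*(4 - 3) = 5 - (-3) = 5 - 1*(-3) = 5 + 3 = 8)
Z(O(-6)) - (-1430)/3087 = 8 - (-1430)/3087 = 8 - 1*(-1430/3087) = 8 + 1430/3087 = 26126/3087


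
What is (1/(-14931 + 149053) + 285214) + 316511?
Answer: 80704560451/134122 ≈ 6.0173e+5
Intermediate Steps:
(1/(-14931 + 149053) + 285214) + 316511 = (1/134122 + 285214) + 316511 = 38253472109/134122 + 316511 = 80704560451/134122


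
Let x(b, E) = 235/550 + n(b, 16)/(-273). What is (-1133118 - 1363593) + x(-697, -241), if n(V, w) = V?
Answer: -74976141829/30030 ≈ -2.4967e+6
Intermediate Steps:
x(b, E) = 47/110 - b/273 (x(b, E) = 235/550 + b/(-273) = 235*(1/550) + b*(-1/273) = 47/110 - b/273)
(-1133118 - 1363593) + x(-697, -241) = (-1133118 - 1363593) + (47/110 - 1/273*(-697)) = -2496711 + (47/110 + 697/273) = -2496711 + 89501/30030 = -74976141829/30030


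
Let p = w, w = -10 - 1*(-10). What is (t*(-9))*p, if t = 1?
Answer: 0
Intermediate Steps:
w = 0 (w = -10 + 10 = 0)
p = 0
(t*(-9))*p = (1*(-9))*0 = -9*0 = 0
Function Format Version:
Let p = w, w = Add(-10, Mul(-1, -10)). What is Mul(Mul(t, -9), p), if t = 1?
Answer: 0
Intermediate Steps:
w = 0 (w = Add(-10, 10) = 0)
p = 0
Mul(Mul(t, -9), p) = Mul(Mul(1, -9), 0) = Mul(-9, 0) = 0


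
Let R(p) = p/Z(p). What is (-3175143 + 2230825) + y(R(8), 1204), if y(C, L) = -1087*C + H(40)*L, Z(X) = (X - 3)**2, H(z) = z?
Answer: -22412646/25 ≈ -8.9651e+5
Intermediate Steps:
Z(X) = (-3 + X)**2
R(p) = p/(-3 + p)**2 (R(p) = p/((-3 + p)**2) = p/(-3 + p)**2)
y(C, L) = -1087*C + 40*L
(-3175143 + 2230825) + y(R(8), 1204) = (-3175143 + 2230825) + (-8696/(-3 + 8)**2 + 40*1204) = -944318 + (-8696/5**2 + 48160) = -944318 + (-8696/25 + 48160) = -944318 + 1195304/25 = -22412646/25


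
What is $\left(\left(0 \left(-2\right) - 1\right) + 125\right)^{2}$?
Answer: $15376$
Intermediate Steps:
$\left(\left(0 \left(-2\right) - 1\right) + 125\right)^{2} = \left(\left(0 - 1\right) + 125\right)^{2} = \left(-1 + 125\right)^{2} = 124^{2} = 15376$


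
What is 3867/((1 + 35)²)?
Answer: 1289/432 ≈ 2.9838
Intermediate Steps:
3867/((1 + 35)²) = 3867/(36²) = 3867/1296 = 3867*(1/1296) = 1289/432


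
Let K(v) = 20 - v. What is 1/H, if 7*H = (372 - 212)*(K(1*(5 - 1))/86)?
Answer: 301/1280 ≈ 0.23516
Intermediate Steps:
H = 1280/301 (H = ((372 - 212)*((20 - (5 - 1))/86))/7 = (160*((20 - 4)*(1/86)))/7 = (160*(16*(1/86)))/7 = (160*(8/43))/7 = (1/7)*(1280/43) = 1280/301 ≈ 4.2525)
1/H = 1/(1280/301) = 301/1280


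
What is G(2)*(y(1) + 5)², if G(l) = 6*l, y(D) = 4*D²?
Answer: 972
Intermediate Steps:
G(2)*(y(1) + 5)² = (6*2)*(4*1² + 5)² = 12*(4*1 + 5)² = 12*(4 + 5)² = 12*9² = 12*81 = 972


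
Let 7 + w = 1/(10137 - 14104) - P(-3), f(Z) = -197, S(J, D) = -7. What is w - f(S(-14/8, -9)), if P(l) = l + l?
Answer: 777531/3967 ≈ 196.00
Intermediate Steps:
P(l) = 2*l
w = -3968/3967 (w = -7 + (1/(10137 - 14104) - 2*(-3)) = -7 + (1/(-3967) - 1*(-6)) = -7 + (-1/3967 + 6) = -7 + 23801/3967 = -3968/3967 ≈ -1.0003)
w - f(S(-14/8, -9)) = -3968/3967 - 1*(-197) = -3968/3967 + 197 = 777531/3967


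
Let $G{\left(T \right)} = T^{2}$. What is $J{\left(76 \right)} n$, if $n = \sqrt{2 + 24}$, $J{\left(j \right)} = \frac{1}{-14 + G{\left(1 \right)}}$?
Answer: $- \frac{\sqrt{26}}{13} \approx -0.39223$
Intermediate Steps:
$J{\left(j \right)} = - \frac{1}{13}$ ($J{\left(j \right)} = \frac{1}{-14 + 1^{2}} = \frac{1}{-14 + 1} = \frac{1}{-13} = - \frac{1}{13}$)
$n = \sqrt{26} \approx 5.099$
$J{\left(76 \right)} n = - \frac{\sqrt{26}}{13}$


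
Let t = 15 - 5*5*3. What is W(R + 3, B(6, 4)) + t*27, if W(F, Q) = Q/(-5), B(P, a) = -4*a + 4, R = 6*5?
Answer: -8088/5 ≈ -1617.6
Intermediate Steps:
R = 30
B(P, a) = 4 - 4*a
t = -60 (t = 15 - 25*3 = 15 - 75 = -60)
W(F, Q) = -Q/5 (W(F, Q) = Q*(-1/5) = -Q/5)
W(R + 3, B(6, 4)) + t*27 = -(4 - 4*4)/5 - 60*27 = -(4 - 16)/5 - 1620 = -1/5*(-12) - 1620 = 12/5 - 1620 = -8088/5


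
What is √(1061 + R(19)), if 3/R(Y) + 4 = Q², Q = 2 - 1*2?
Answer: √4241/2 ≈ 32.561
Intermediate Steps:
Q = 0 (Q = 2 - 2 = 0)
R(Y) = -¾ (R(Y) = 3/(-4 + 0²) = 3/(-4 + 0) = 3/(-4) = 3*(-¼) = -¾)
√(1061 + R(19)) = √(1061 - ¾) = √(4241/4) = √4241/2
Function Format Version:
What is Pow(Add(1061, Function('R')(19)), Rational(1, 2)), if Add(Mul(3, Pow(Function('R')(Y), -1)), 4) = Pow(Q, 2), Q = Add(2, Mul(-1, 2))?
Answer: Mul(Rational(1, 2), Pow(4241, Rational(1, 2))) ≈ 32.561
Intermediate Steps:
Q = 0 (Q = Add(2, -2) = 0)
Function('R')(Y) = Rational(-3, 4) (Function('R')(Y) = Mul(3, Pow(Add(-4, Pow(0, 2)), -1)) = Mul(3, Pow(Add(-4, 0), -1)) = Mul(3, Pow(-4, -1)) = Mul(3, Rational(-1, 4)) = Rational(-3, 4))
Pow(Add(1061, Function('R')(19)), Rational(1, 2)) = Pow(Add(1061, Rational(-3, 4)), Rational(1, 2)) = Pow(Rational(4241, 4), Rational(1, 2)) = Mul(Rational(1, 2), Pow(4241, Rational(1, 2)))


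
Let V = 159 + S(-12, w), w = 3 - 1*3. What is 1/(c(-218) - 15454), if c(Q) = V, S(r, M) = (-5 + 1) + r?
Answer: -1/15311 ≈ -6.5312e-5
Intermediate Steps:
w = 0 (w = 3 - 3 = 0)
S(r, M) = -4 + r
V = 143 (V = 159 + (-4 - 12) = 159 - 16 = 143)
c(Q) = 143
1/(c(-218) - 15454) = 1/(143 - 15454) = 1/(-15311) = -1/15311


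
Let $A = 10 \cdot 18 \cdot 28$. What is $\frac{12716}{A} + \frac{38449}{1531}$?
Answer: $\frac{53312789}{1929060} \approx 27.637$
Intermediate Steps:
$A = 5040$ ($A = 180 \cdot 28 = 5040$)
$\frac{12716}{A} + \frac{38449}{1531} = \frac{12716}{5040} + \frac{38449}{1531} = 12716 \cdot \frac{1}{5040} + 38449 \cdot \frac{1}{1531} = \frac{3179}{1260} + \frac{38449}{1531} = \frac{53312789}{1929060}$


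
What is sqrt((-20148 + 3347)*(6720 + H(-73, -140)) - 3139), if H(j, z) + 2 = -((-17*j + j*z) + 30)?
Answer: sqrt(80188034) ≈ 8954.8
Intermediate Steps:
H(j, z) = -32 + 17*j - j*z (H(j, z) = -2 - ((-17*j + j*z) + 30) = -2 - (30 - 17*j + j*z) = -2 + (-30 + 17*j - j*z) = -32 + 17*j - j*z)
sqrt((-20148 + 3347)*(6720 + H(-73, -140)) - 3139) = sqrt((-20148 + 3347)*(6720 + (-32 + 17*(-73) - 1*(-73)*(-140))) - 3139) = sqrt(-16801*(6720 + (-32 - 1241 - 10220)) - 3139) = sqrt(-16801*(6720 - 11493) - 3139) = sqrt(-16801*(-4773) - 3139) = sqrt(80191173 - 3139) = sqrt(80188034)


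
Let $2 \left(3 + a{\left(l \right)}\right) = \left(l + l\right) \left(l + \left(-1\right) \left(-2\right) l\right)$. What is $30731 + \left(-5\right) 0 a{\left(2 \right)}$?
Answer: $30731$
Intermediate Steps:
$a{\left(l \right)} = -3 + 3 l^{2}$ ($a{\left(l \right)} = -3 + \frac{\left(l + l\right) \left(l + \left(-1\right) \left(-2\right) l\right)}{2} = -3 + \frac{2 l \left(l + 2 l\right)}{2} = -3 + \frac{2 l 3 l}{2} = -3 + \frac{6 l^{2}}{2} = -3 + 3 l^{2}$)
$30731 + \left(-5\right) 0 a{\left(2 \right)} = 30731 + \left(-5\right) 0 \left(-3 + 3 \cdot 2^{2}\right) = 30731 + 0 \left(-3 + 3 \cdot 4\right) = 30731 + 0 \left(-3 + 12\right) = 30731 + 0 \cdot 9 = 30731 + 0 = 30731$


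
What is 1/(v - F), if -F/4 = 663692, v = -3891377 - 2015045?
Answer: -1/3251654 ≈ -3.0754e-7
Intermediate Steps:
v = -5906422
F = -2654768 (F = -4*663692 = -2654768)
1/(v - F) = 1/(-5906422 - 1*(-2654768)) = 1/(-5906422 + 2654768) = 1/(-3251654) = -1/3251654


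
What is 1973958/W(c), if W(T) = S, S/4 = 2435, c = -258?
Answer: 986979/4870 ≈ 202.67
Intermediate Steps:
S = 9740 (S = 4*2435 = 9740)
W(T) = 9740
1973958/W(c) = 1973958/9740 = 1973958*(1/9740) = 986979/4870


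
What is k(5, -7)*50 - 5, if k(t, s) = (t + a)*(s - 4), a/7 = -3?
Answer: 8795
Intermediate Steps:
a = -21 (a = 7*(-3) = -21)
k(t, s) = (-21 + t)*(-4 + s) (k(t, s) = (t - 21)*(s - 4) = (-21 + t)*(-4 + s))
k(5, -7)*50 - 5 = (84 - 21*(-7) - 4*5 - 7*5)*50 - 5 = (84 + 147 - 20 - 35)*50 - 5 = 176*50 - 5 = 8800 - 5 = 8795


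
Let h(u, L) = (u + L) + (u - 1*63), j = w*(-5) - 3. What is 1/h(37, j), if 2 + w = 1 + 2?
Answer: 1/3 ≈ 0.33333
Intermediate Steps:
w = 1 (w = -2 + (1 + 2) = -2 + 3 = 1)
j = -8 (j = 1*(-5) - 3 = -5 - 3 = -8)
h(u, L) = -63 + L + 2*u (h(u, L) = (L + u) + (u - 63) = (L + u) + (-63 + u) = -63 + L + 2*u)
1/h(37, j) = 1/(-63 - 8 + 2*37) = 1/(-63 - 8 + 74) = 1/3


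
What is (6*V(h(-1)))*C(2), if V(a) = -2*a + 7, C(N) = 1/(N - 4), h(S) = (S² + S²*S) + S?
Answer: -27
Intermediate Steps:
h(S) = S + S² + S³ (h(S) = (S² + S³) + S = S + S² + S³)
C(N) = 1/(-4 + N)
V(a) = 7 - 2*a
(6*V(h(-1)))*C(2) = (6*(7 - (-2)*(1 - 1 + (-1)²)))/(-4 + 2) = (6*(7 - (-2)*(1 - 1 + 1)))/(-2) = (6*(7 - (-2)))*(-½) = (6*(7 - 2*(-1)))*(-½) = (6*(7 + 2))*(-½) = (6*9)*(-½) = 54*(-½) = -27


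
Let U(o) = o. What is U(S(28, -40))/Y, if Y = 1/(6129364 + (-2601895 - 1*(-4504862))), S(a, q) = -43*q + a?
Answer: 14040514588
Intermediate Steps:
S(a, q) = a - 43*q
Y = 1/8032331 (Y = 1/(6129364 + (-2601895 + 4504862)) = 1/(6129364 + 1902967) = 1/8032331 ≈ 1.2450e-7)
U(S(28, -40))/Y = (28 - 43*(-40))/(1/8032331) = (28 + 1720)*8032331 = 1748*8032331 = 14040514588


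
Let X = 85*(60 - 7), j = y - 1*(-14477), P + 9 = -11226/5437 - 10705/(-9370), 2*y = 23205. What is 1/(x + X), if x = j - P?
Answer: 5094469/155862335805 ≈ 3.2686e-5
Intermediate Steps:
y = 23205/2 (y = (1/2)*23205 = 23205/2 ≈ 11603.)
P = -101097349/10188938 (P = -9 + (-11226/5437 - 10705/(-9370)) = -9 + (-11226*1/5437 - 10705*(-1/9370)) = -9 + (-11226/5437 + 2141/1874) = -9 - 9396907/10188938 = -101097349/10188938 ≈ -9.9223)
j = 52159/2 (j = 23205/2 - 1*(-14477) = 23205/2 + 14477 = 52159/2 ≈ 26080.)
X = 4505 (X = 85*53 = 4505)
x = 132911752960/5094469 (x = 52159/2 - 1*(-101097349/10188938) = 52159/2 + 101097349/10188938 = 132911752960/5094469 ≈ 26089.)
1/(x + X) = 1/(132911752960/5094469 + 4505) = 1/(155862335805/5094469) = 5094469/155862335805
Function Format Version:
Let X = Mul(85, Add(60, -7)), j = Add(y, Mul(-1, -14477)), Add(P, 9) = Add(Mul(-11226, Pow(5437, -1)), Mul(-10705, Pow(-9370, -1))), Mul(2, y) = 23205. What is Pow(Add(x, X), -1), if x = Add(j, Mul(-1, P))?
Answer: Rational(5094469, 155862335805) ≈ 3.2686e-5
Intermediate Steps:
y = Rational(23205, 2) (y = Mul(Rational(1, 2), 23205) = Rational(23205, 2) ≈ 11603.)
P = Rational(-101097349, 10188938) (P = Add(-9, Add(Mul(-11226, Pow(5437, -1)), Mul(-10705, Pow(-9370, -1)))) = Add(-9, Add(Mul(-11226, Rational(1, 5437)), Mul(-10705, Rational(-1, 9370)))) = Add(-9, Add(Rational(-11226, 5437), Rational(2141, 1874))) = Add(-9, Rational(-9396907, 10188938)) = Rational(-101097349, 10188938) ≈ -9.9223)
j = Rational(52159, 2) (j = Add(Rational(23205, 2), Mul(-1, -14477)) = Add(Rational(23205, 2), 14477) = Rational(52159, 2) ≈ 26080.)
X = 4505 (X = Mul(85, 53) = 4505)
x = Rational(132911752960, 5094469) (x = Add(Rational(52159, 2), Mul(-1, Rational(-101097349, 10188938))) = Add(Rational(52159, 2), Rational(101097349, 10188938)) = Rational(132911752960, 5094469) ≈ 26089.)
Pow(Add(x, X), -1) = Pow(Add(Rational(132911752960, 5094469), 4505), -1) = Pow(Rational(155862335805, 5094469), -1) = Rational(5094469, 155862335805)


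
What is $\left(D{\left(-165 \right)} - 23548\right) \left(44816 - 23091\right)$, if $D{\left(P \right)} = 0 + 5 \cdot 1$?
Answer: $-511471675$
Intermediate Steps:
$D{\left(P \right)} = 5$ ($D{\left(P \right)} = 0 + 5 = 5$)
$\left(D{\left(-165 \right)} - 23548\right) \left(44816 - 23091\right) = \left(5 - 23548\right) \left(44816 - 23091\right) = \left(-23543\right) 21725 = -511471675$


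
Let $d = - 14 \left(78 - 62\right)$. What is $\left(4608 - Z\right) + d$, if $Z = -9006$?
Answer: $13390$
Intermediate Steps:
$d = -224$ ($d = \left(-14\right) 16 = -224$)
$\left(4608 - Z\right) + d = \left(4608 - -9006\right) - 224 = \left(4608 + 9006\right) - 224 = 13614 - 224 = 13390$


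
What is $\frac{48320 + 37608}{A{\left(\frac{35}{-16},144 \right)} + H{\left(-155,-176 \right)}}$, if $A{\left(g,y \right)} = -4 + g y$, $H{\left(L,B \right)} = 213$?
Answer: $- \frac{42964}{53} \approx -810.64$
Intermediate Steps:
$\frac{48320 + 37608}{A{\left(\frac{35}{-16},144 \right)} + H{\left(-155,-176 \right)}} = \frac{48320 + 37608}{\left(-4 + \frac{35}{-16} \cdot 144\right) + 213} = \frac{85928}{\left(-4 + 35 \left(- \frac{1}{16}\right) 144\right) + 213} = \frac{85928}{\left(-4 - 315\right) + 213} = \frac{85928}{-319 + 213} = \frac{85928}{-106} = 85928 \left(- \frac{1}{106}\right) = - \frac{42964}{53}$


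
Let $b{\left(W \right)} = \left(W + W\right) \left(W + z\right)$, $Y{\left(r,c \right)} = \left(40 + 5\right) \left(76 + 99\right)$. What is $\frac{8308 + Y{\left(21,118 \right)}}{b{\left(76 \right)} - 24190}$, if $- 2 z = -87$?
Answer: $- \frac{16183}{6026} \approx -2.6855$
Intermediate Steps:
$z = \frac{87}{2}$ ($z = \left(- \frac{1}{2}\right) \left(-87\right) = \frac{87}{2} \approx 43.5$)
$Y{\left(r,c \right)} = 7875$ ($Y{\left(r,c \right)} = 45 \cdot 175 = 7875$)
$b{\left(W \right)} = 2 W \left(\frac{87}{2} + W\right)$ ($b{\left(W \right)} = \left(W + W\right) \left(W + \frac{87}{2}\right) = 2 W \left(\frac{87}{2} + W\right)$)
$\frac{8308 + Y{\left(21,118 \right)}}{b{\left(76 \right)} - 24190} = \frac{8308 + 7875}{76 \left(87 + 2 \cdot 76\right) - 24190} = \frac{16183}{76 \left(87 + 152\right) - 24190} = \frac{16183}{76 \cdot 239 - 24190} = \frac{16183}{18164 - 24190} = \frac{16183}{-6026} = 16183 \left(- \frac{1}{6026}\right) = - \frac{16183}{6026}$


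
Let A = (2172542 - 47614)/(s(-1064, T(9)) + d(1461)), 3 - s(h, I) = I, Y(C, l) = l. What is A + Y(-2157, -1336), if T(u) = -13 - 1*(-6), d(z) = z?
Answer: 159672/1471 ≈ 108.55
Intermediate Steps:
T(u) = -7 (T(u) = -13 + 6 = -7)
s(h, I) = 3 - I
A = 2124928/1471 (A = (2172542 - 47614)/((3 - 1*(-7)) + 1461) = 2124928/((3 + 7) + 1461) = 2124928/(10 + 1461) = 2124928/1471 ≈ 1444.5)
A + Y(-2157, -1336) = 2124928/1471 - 1336 = 159672/1471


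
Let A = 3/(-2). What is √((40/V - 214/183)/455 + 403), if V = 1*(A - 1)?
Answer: √2793761652045/83265 ≈ 20.074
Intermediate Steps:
A = -3/2 (A = 3*(-½) = -3/2 ≈ -1.5000)
V = -5/2 (V = 1*(-3/2 - 1) = 1*(-5/2) = -5/2 ≈ -2.5000)
√((40/V - 214/183)/455 + 403) = √((40/(-5/2) - 214/183)/455 + 403) = √((40*(-⅖) - 214*1/183)*(1/455) + 403) = √((-16 - 214/183)*(1/455) + 403) = √(-3142/183*1/455 + 403) = √(-3142/83265 + 403) = √(33552653/83265) = √2793761652045/83265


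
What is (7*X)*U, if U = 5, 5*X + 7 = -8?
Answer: -105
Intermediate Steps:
X = -3 (X = -7/5 + (⅕)*(-8) = -7/5 - 8/5 = -3)
(7*X)*U = (7*(-3))*5 = -21*5 = -105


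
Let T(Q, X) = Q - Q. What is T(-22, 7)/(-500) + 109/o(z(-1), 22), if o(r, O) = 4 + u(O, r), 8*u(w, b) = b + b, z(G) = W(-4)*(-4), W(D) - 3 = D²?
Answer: -109/15 ≈ -7.2667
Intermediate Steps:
W(D) = 3 + D²
z(G) = -76 (z(G) = (3 + (-4)²)*(-4) = (3 + 16)*(-4) = 19*(-4) = -76)
u(w, b) = b/4 (u(w, b) = (b + b)/8 = (2*b)/8 = b/4)
o(r, O) = 4 + r/4
T(Q, X) = 0
T(-22, 7)/(-500) + 109/o(z(-1), 22) = 0/(-500) + 109/(4 + (¼)*(-76)) = 0*(-1/500) + 109/(4 - 19) = 0 + 109/(-15) = 0 + 109*(-1/15) = 0 - 109/15 = -109/15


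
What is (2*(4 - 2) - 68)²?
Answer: 4096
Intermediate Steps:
(2*(4 - 2) - 68)² = (2*2 - 68)² = (4 - 68)² = (-64)² = 4096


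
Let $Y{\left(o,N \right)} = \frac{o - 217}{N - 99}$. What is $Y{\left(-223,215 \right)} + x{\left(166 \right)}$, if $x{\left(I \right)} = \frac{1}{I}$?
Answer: $- \frac{18231}{4814} \approx -3.7871$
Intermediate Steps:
$Y{\left(o,N \right)} = \frac{-217 + o}{-99 + N}$
$Y{\left(-223,215 \right)} + x{\left(166 \right)} = \frac{-217 - 223}{-99 + 215} + \frac{1}{166} = \frac{1}{116} \left(-440\right) + \frac{1}{166} = - \frac{110}{29} + \frac{1}{166} = - \frac{18231}{4814}$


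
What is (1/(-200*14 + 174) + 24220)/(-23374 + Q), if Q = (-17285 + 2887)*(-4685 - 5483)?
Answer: 21200573/128127345580 ≈ 0.00016546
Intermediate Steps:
Q = 146398864 (Q = -14398*(-10168) = 146398864)
(1/(-200*14 + 174) + 24220)/(-23374 + Q) = (1/(-200*14 + 174) + 24220)/(-23374 + 146398864) = (1/(-2800 + 174) + 24220)/146375490 = (1/(-2626) + 24220)*(1/146375490) = (-1/2626 + 24220)*(1/146375490) = (63601719/2626)*(1/146375490) = 21200573/128127345580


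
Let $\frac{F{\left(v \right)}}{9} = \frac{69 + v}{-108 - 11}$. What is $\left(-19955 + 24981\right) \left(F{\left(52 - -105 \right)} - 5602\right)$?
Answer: $- \frac{480106496}{17} \approx -2.8242 \cdot 10^{7}$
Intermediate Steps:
$F{\left(v \right)} = - \frac{621}{119} - \frac{9 v}{119}$ ($F{\left(v \right)} = 9 \frac{69 + v}{-108 - 11} = 9 \frac{69 + v}{-119} = 9 \left(69 + v\right) \left(- \frac{1}{119}\right) = 9 \left(- \frac{69}{119} - \frac{v}{119}\right) = - \frac{621}{119} - \frac{9 v}{119}$)
$\left(-19955 + 24981\right) \left(F{\left(52 - -105 \right)} - 5602\right) = \left(-19955 + 24981\right) \left(\left(- \frac{621}{119} - \frac{9 \left(52 - -105\right)}{119}\right) - 5602\right) = 5026 \left(\left(- \frac{621}{119} - \frac{9 \left(52 + 105\right)}{119}\right) - 5602\right) = 5026 \left(\left(- \frac{621}{119} - \frac{1413}{119}\right) - 5602\right) = 5026 \left(- \frac{2034}{119} - 5602\right) = 5026 \left(- \frac{668672}{119}\right) = - \frac{480106496}{17}$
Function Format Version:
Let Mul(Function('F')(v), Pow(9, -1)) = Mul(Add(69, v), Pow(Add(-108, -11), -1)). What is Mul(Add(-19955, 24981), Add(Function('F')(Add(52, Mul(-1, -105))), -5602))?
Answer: Rational(-480106496, 17) ≈ -2.8242e+7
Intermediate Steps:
Function('F')(v) = Add(Rational(-621, 119), Mul(Rational(-9, 119), v)) (Function('F')(v) = Mul(9, Mul(Add(69, v), Pow(Add(-108, -11), -1))) = Mul(9, Mul(Add(69, v), Pow(-119, -1))) = Mul(9, Mul(Add(69, v), Rational(-1, 119))) = Mul(9, Add(Rational(-69, 119), Mul(Rational(-1, 119), v))) = Add(Rational(-621, 119), Mul(Rational(-9, 119), v)))
Mul(Add(-19955, 24981), Add(Function('F')(Add(52, Mul(-1, -105))), -5602)) = Mul(Add(-19955, 24981), Add(Add(Rational(-621, 119), Mul(Rational(-9, 119), Add(52, Mul(-1, -105)))), -5602)) = Mul(5026, Add(Add(Rational(-621, 119), Mul(Rational(-9, 119), Add(52, 105))), -5602)) = Mul(5026, Add(Add(Rational(-621, 119), Mul(Rational(-9, 119), 157)), -5602)) = Mul(5026, Add(Add(Rational(-621, 119), Rational(-1413, 119)), -5602)) = Mul(5026, Add(Rational(-2034, 119), -5602)) = Mul(5026, Rational(-668672, 119)) = Rational(-480106496, 17)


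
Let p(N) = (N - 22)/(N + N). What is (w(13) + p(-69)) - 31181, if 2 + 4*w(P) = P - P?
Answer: -2151478/69 ≈ -31181.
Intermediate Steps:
w(P) = -1/2 (w(P) = -1/2 + (P - P)/4 = -1/2 + (1/4)*0 = -1/2 + 0 = -1/2)
p(N) = (-22 + N)/(2*N) (p(N) = (-22 + N)/((2*N)) = (-22 + N)*(1/(2*N)) = (-22 + N)/(2*N))
(w(13) + p(-69)) - 31181 = (-1/2 + (1/2)*(-22 - 69)/(-69)) - 31181 = (-1/2 + (1/2)*(-1/69)*(-91)) - 31181 = (-1/2 + 91/138) - 31181 = 11/69 - 31181 = -2151478/69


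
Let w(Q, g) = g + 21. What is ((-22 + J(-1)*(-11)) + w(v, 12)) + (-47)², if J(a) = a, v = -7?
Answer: 2231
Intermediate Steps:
w(Q, g) = 21 + g
((-22 + J(-1)*(-11)) + w(v, 12)) + (-47)² = ((-22 - 1*(-11)) + (21 + 12)) + (-47)² = ((-22 + 11) + 33) + 2209 = (-11 + 33) + 2209 = 22 + 2209 = 2231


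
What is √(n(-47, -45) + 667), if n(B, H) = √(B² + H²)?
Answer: √(667 + √4234) ≈ 27.057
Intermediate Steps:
√(n(-47, -45) + 667) = √(√((-47)² + (-45)²) + 667) = √(√(2209 + 2025) + 667) = √(√4234 + 667) = √(667 + √4234)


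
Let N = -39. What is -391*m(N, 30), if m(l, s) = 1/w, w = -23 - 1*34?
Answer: 391/57 ≈ 6.8596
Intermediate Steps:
w = -57 (w = -23 - 34 = -57)
m(l, s) = -1/57 (m(l, s) = 1/(-57) = -1/57)
-391*m(N, 30) = -391*(-1/57) = 391/57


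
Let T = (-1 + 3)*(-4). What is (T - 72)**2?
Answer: 6400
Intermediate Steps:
T = -8 (T = 2*(-4) = -8)
(T - 72)**2 = (-8 - 72)**2 = (-80)**2 = 6400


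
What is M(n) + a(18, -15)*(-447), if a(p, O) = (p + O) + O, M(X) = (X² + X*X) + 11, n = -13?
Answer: 5713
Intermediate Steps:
M(X) = 11 + 2*X² (M(X) = (X² + X²) + 11 = 2*X² + 11 = 11 + 2*X²)
a(p, O) = p + 2*O (a(p, O) = (O + p) + O = p + 2*O)
M(n) + a(18, -15)*(-447) = (11 + 2*(-13)²) + (18 + 2*(-15))*(-447) = (11 + 2*169) + (18 - 30)*(-447) = (11 + 338) - 12*(-447) = 349 + 5364 = 5713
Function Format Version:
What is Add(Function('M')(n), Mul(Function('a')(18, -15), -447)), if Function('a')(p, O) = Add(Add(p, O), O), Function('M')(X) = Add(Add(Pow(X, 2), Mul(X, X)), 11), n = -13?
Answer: 5713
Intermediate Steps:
Function('M')(X) = Add(11, Mul(2, Pow(X, 2))) (Function('M')(X) = Add(Add(Pow(X, 2), Pow(X, 2)), 11) = Add(Mul(2, Pow(X, 2)), 11) = Add(11, Mul(2, Pow(X, 2))))
Function('a')(p, O) = Add(p, Mul(2, O)) (Function('a')(p, O) = Add(Add(O, p), O) = Add(p, Mul(2, O)))
Add(Function('M')(n), Mul(Function('a')(18, -15), -447)) = Add(Add(11, Mul(2, Pow(-13, 2))), Mul(Add(18, Mul(2, -15)), -447)) = Add(Add(11, Mul(2, 169)), Mul(Add(18, -30), -447)) = Add(Add(11, 338), Mul(-12, -447)) = Add(349, 5364) = 5713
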